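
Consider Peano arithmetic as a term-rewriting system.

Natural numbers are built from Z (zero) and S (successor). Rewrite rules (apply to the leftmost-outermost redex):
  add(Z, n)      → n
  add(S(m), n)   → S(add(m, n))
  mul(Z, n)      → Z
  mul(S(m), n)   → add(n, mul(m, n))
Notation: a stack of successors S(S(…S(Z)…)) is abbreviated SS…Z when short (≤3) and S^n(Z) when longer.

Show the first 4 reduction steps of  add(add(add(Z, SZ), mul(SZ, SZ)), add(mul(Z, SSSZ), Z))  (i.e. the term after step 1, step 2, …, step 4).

Answer: after 4 steps: S(add(mul(SZ, SZ), add(mul(Z, SSSZ), Z)))

Working:
  start: add(add(add(Z, SZ), mul(SZ, SZ)), add(mul(Z, SSSZ), Z))
  →1  add(add(SZ, mul(SZ, SZ)), add(mul(Z, SSSZ), Z))
  →2  add(S(add(Z, mul(SZ, SZ))), add(mul(Z, SSSZ), Z))
  →3  S(add(add(Z, mul(SZ, SZ)), add(mul(Z, SSSZ), Z)))
  →4  S(add(mul(SZ, SZ), add(mul(Z, SSSZ), Z)))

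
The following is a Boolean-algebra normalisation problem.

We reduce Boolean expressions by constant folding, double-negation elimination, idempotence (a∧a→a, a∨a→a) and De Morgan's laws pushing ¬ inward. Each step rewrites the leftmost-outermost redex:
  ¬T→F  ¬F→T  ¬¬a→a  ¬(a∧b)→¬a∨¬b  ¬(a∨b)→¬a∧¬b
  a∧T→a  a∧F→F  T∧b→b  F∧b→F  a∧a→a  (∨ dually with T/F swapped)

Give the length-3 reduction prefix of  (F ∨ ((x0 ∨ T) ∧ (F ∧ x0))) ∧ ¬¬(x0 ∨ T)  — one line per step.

Answer: after 3 steps: (F ∧ x0) ∧ ¬¬(x0 ∨ T)

Reduction:
  start: (F ∨ ((x0 ∨ T) ∧ (F ∧ x0))) ∧ ¬¬(x0 ∨ T)
  [1] ((x0 ∨ T) ∧ (F ∧ x0)) ∧ ¬¬(x0 ∨ T)
  [2] (T ∧ (F ∧ x0)) ∧ ¬¬(x0 ∨ T)
  [3] (F ∧ x0) ∧ ¬¬(x0 ∨ T)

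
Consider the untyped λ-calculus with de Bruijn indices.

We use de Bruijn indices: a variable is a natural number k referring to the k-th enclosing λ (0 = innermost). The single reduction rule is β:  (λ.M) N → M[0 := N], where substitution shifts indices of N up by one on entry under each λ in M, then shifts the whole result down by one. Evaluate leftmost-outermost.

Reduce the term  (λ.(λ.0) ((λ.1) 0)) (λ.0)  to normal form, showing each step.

Answer: normal form = λ.0  (in 3 steps)

Reduction:
  start: (λ.(λ.0) ((λ.1) 0)) (λ.0)
  [1] (λ.0) ((λ.λ.0) (λ.0))
  [2] (λ.λ.0) (λ.0)
  [3] λ.0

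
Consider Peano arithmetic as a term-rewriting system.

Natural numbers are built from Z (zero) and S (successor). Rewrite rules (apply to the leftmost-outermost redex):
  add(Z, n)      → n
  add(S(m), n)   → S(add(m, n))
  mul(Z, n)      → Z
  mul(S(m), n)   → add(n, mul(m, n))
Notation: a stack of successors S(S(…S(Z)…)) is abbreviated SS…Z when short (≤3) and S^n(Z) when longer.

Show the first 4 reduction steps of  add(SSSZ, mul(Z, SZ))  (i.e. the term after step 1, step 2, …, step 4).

  start: add(SSSZ, mul(Z, SZ))
  step 1: S(add(SSZ, mul(Z, SZ)))
  step 2: S(S(add(SZ, mul(Z, SZ))))
  step 3: S(S(S(add(Z, mul(Z, SZ)))))
  step 4: S(S(S(mul(Z, SZ))))

Answer: after 4 steps: S(S(S(mul(Z, SZ))))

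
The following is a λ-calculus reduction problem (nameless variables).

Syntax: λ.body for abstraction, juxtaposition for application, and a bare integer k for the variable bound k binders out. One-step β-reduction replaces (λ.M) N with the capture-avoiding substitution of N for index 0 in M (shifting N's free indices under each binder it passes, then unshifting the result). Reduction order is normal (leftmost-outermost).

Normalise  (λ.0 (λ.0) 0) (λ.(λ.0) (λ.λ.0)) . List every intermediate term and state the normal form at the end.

  start: (λ.0 (λ.0) 0) (λ.(λ.0) (λ.λ.0))
  step 1: (λ.(λ.0) (λ.λ.0)) (λ.0) (λ.(λ.0) (λ.λ.0))
  step 2: (λ.0) (λ.λ.0) (λ.(λ.0) (λ.λ.0))
  step 3: (λ.λ.0) (λ.(λ.0) (λ.λ.0))
  step 4: λ.0

Answer: normal form = λ.0  (in 4 steps)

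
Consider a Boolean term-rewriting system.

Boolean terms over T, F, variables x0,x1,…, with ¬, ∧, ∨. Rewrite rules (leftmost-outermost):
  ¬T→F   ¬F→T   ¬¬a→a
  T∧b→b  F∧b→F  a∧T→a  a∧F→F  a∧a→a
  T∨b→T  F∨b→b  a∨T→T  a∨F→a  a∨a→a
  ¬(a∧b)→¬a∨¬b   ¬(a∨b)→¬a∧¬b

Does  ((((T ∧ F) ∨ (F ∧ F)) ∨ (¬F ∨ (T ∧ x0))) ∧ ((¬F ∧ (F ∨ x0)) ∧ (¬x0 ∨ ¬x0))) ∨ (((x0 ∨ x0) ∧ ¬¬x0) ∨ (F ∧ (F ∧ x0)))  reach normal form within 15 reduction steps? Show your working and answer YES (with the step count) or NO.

Answer: NO — after 15 steps the term is (x0 ∧ ¬x0) ∨ (x0 ∨ F), not yet normal

Derivation:
  start: ((((T ∧ F) ∨ (F ∧ F)) ∨ (¬F ∨ (T ∧ x0))) ∧ ((¬F ∧ (F ∨ x0)) ∧ (¬x0 ∨ ¬x0))) ∨ (((x0 ∨ x0) ∧ ¬¬x0) ∨ (F ∧ (F ∧ x0)))
  [1] (((F ∨ (F ∧ F)) ∨ (¬F ∨ (T ∧ x0))) ∧ ((¬F ∧ (F ∨ x0)) ∧ (¬x0 ∨ ¬x0))) ∨ (((x0 ∨ x0) ∧ ¬¬x0) ∨ (F ∧ (F ∧ x0)))
  [2] (((F ∧ F) ∨ (¬F ∨ (T ∧ x0))) ∧ ((¬F ∧ (F ∨ x0)) ∧ (¬x0 ∨ ¬x0))) ∨ (((x0 ∨ x0) ∧ ¬¬x0) ∨ (F ∧ (F ∧ x0)))
  [3] ((F ∨ (¬F ∨ (T ∧ x0))) ∧ ((¬F ∧ (F ∨ x0)) ∧ (¬x0 ∨ ¬x0))) ∨ (((x0 ∨ x0) ∧ ¬¬x0) ∨ (F ∧ (F ∧ x0)))
  [4] ((¬F ∨ (T ∧ x0)) ∧ ((¬F ∧ (F ∨ x0)) ∧ (¬x0 ∨ ¬x0))) ∨ (((x0 ∨ x0) ∧ ¬¬x0) ∨ (F ∧ (F ∧ x0)))
  [5] ((T ∨ (T ∧ x0)) ∧ ((¬F ∧ (F ∨ x0)) ∧ (¬x0 ∨ ¬x0))) ∨ (((x0 ∨ x0) ∧ ¬¬x0) ∨ (F ∧ (F ∧ x0)))
  [6] (T ∧ ((¬F ∧ (F ∨ x0)) ∧ (¬x0 ∨ ¬x0))) ∨ (((x0 ∨ x0) ∧ ¬¬x0) ∨ (F ∧ (F ∧ x0)))
  [7] ((¬F ∧ (F ∨ x0)) ∧ (¬x0 ∨ ¬x0)) ∨ (((x0 ∨ x0) ∧ ¬¬x0) ∨ (F ∧ (F ∧ x0)))
  [8] ((T ∧ (F ∨ x0)) ∧ (¬x0 ∨ ¬x0)) ∨ (((x0 ∨ x0) ∧ ¬¬x0) ∨ (F ∧ (F ∧ x0)))
  [9] ((F ∨ x0) ∧ (¬x0 ∨ ¬x0)) ∨ (((x0 ∨ x0) ∧ ¬¬x0) ∨ (F ∧ (F ∧ x0)))
  [10] (x0 ∧ (¬x0 ∨ ¬x0)) ∨ (((x0 ∨ x0) ∧ ¬¬x0) ∨ (F ∧ (F ∧ x0)))
  [11] (x0 ∧ ¬x0) ∨ (((x0 ∨ x0) ∧ ¬¬x0) ∨ (F ∧ (F ∧ x0)))
  [12] (x0 ∧ ¬x0) ∨ ((x0 ∧ ¬¬x0) ∨ (F ∧ (F ∧ x0)))
  [13] (x0 ∧ ¬x0) ∨ ((x0 ∧ x0) ∨ (F ∧ (F ∧ x0)))
  [14] (x0 ∧ ¬x0) ∨ (x0 ∨ (F ∧ (F ∧ x0)))
  [15] (x0 ∧ ¬x0) ∨ (x0 ∨ F)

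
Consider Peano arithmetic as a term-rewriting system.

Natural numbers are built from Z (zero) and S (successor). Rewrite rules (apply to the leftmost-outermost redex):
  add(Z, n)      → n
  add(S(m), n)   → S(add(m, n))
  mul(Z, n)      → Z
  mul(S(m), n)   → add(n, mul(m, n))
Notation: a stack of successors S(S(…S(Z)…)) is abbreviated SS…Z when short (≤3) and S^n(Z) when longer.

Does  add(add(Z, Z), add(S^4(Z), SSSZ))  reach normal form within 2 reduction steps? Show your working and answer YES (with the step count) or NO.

  start: add(add(Z, Z), add(S^4(Z), SSSZ))
  [1] add(Z, add(S^4(Z), SSSZ))
  [2] add(S^4(Z), SSSZ)

Answer: NO — after 2 steps the term is add(S^4(Z), SSSZ), not yet normal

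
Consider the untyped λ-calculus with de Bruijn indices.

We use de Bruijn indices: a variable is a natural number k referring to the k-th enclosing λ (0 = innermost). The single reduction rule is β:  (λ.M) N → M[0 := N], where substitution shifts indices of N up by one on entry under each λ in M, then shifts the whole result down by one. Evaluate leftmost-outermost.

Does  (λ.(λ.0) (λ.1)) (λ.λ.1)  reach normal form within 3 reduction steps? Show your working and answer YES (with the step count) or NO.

Answer: YES — reaches normal form λ.λ.λ.1 in 2 ≤ 3 steps

Derivation:
  start: (λ.(λ.0) (λ.1)) (λ.λ.1)
  step 1: (λ.0) (λ.λ.λ.1)
  step 2: λ.λ.λ.1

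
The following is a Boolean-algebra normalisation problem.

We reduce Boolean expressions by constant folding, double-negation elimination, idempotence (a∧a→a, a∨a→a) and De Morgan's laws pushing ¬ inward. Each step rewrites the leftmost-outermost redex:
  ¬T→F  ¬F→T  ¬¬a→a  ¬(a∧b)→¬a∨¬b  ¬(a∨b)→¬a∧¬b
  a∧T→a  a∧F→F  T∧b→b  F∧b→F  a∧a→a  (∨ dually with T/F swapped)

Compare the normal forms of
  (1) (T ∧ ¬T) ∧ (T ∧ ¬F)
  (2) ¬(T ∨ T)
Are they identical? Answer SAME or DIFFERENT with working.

Term A:
  start: (T ∧ ¬T) ∧ (T ∧ ¬F)
  [1] ¬T ∧ (T ∧ ¬F)
  [2] F ∧ (T ∧ ¬F)
  [3] F

Term B:
  start: ¬(T ∨ T)
  [1] ¬T ∧ ¬T
  [2] ¬T
  [3] F

Answer: SAME — A ⇓ F, B ⇓ F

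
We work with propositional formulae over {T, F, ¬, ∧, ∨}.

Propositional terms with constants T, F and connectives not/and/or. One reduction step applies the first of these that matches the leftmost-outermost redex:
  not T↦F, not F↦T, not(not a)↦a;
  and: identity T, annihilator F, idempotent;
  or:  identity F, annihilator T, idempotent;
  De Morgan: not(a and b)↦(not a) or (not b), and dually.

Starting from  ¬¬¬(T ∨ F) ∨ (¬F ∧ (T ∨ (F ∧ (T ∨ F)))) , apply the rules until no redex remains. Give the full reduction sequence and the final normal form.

Answer: normal form = T  (in 8 steps)

Reduction:
  start: ¬¬¬(T ∨ F) ∨ (¬F ∧ (T ∨ (F ∧ (T ∨ F))))
  step 1: ¬(T ∨ F) ∨ (¬F ∧ (T ∨ (F ∧ (T ∨ F))))
  step 2: (¬T ∧ ¬F) ∨ (¬F ∧ (T ∨ (F ∧ (T ∨ F))))
  step 3: (F ∧ ¬F) ∨ (¬F ∧ (T ∨ (F ∧ (T ∨ F))))
  step 4: F ∨ (¬F ∧ (T ∨ (F ∧ (T ∨ F))))
  step 5: ¬F ∧ (T ∨ (F ∧ (T ∨ F)))
  step 6: T ∧ (T ∨ (F ∧ (T ∨ F)))
  step 7: T ∨ (F ∧ (T ∨ F))
  step 8: T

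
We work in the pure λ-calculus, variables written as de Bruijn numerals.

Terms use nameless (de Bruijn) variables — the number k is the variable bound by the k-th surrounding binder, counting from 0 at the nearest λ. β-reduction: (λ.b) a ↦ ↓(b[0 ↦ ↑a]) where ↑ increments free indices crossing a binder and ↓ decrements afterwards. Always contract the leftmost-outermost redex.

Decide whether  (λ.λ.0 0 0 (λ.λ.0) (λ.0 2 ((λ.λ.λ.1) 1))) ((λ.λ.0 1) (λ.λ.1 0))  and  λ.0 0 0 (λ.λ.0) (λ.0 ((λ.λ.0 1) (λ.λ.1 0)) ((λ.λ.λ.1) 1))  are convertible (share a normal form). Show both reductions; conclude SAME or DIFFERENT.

Answer: SAME — A ⇓ λ.0 0 0 (λ.λ.0) (λ.0 (λ.0 (λ.λ.1 0)) (λ.λ.1)), B ⇓ λ.0 0 0 (λ.λ.0) (λ.0 (λ.0 (λ.λ.1 0)) (λ.λ.1))

Working:
Term A:
  start: (λ.λ.0 0 0 (λ.λ.0) (λ.0 2 ((λ.λ.λ.1) 1))) ((λ.λ.0 1) (λ.λ.1 0))
  [1] λ.0 0 0 (λ.λ.0) (λ.0 ((λ.λ.0 1) (λ.λ.1 0)) ((λ.λ.λ.1) 1))
  [2] λ.0 0 0 (λ.λ.0) (λ.0 (λ.0 (λ.λ.1 0)) ((λ.λ.λ.1) 1))
  [3] λ.0 0 0 (λ.λ.0) (λ.0 (λ.0 (λ.λ.1 0)) (λ.λ.1))

Term B:
  start: λ.0 0 0 (λ.λ.0) (λ.0 ((λ.λ.0 1) (λ.λ.1 0)) ((λ.λ.λ.1) 1))
  [1] λ.0 0 0 (λ.λ.0) (λ.0 (λ.0 (λ.λ.1 0)) ((λ.λ.λ.1) 1))
  [2] λ.0 0 0 (λ.λ.0) (λ.0 (λ.0 (λ.λ.1 0)) (λ.λ.1))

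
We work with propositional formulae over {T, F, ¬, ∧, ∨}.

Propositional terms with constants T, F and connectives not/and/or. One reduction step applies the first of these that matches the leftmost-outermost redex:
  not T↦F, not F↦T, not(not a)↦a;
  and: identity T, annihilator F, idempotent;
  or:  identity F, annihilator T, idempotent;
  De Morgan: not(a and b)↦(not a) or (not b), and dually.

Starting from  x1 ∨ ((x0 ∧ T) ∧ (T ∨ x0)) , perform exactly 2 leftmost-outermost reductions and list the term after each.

Answer: after 2 steps: x1 ∨ (x0 ∧ T)

Derivation:
  start: x1 ∨ ((x0 ∧ T) ∧ (T ∨ x0))
  step 1: x1 ∨ (x0 ∧ (T ∨ x0))
  step 2: x1 ∨ (x0 ∧ T)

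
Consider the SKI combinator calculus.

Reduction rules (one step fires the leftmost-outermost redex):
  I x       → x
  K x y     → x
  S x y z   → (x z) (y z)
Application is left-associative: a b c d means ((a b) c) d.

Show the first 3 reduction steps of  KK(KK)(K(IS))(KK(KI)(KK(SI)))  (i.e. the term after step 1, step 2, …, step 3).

  start: KK(KK)(K(IS))(KK(KI)(KK(SI)))
  step 1: K(K(IS))(KK(KI)(KK(SI)))
  step 2: K(IS)
  step 3: KS

Answer: after 3 steps: KS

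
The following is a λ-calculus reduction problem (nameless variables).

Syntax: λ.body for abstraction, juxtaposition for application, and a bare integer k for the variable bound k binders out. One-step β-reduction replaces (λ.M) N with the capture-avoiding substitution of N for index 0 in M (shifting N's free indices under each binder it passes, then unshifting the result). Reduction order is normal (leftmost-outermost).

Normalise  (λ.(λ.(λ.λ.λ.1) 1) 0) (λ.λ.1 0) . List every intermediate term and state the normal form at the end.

  start: (λ.(λ.(λ.λ.λ.1) 1) 0) (λ.λ.1 0)
  →1  (λ.(λ.λ.λ.1) (λ.λ.1 0)) (λ.λ.1 0)
  →2  (λ.λ.λ.1) (λ.λ.1 0)
  →3  λ.λ.1

Answer: normal form = λ.λ.1  (in 3 steps)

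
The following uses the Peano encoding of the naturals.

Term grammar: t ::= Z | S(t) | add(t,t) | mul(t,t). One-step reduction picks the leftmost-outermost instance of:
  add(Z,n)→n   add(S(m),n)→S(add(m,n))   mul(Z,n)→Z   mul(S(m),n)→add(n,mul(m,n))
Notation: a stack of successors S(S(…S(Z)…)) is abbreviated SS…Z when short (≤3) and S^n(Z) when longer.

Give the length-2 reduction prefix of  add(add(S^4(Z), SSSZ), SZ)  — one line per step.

Answer: after 2 steps: S(add(add(SSSZ, SSSZ), SZ))

Working:
  start: add(add(S^4(Z), SSSZ), SZ)
  step 1: add(S(add(SSSZ, SSSZ)), SZ)
  step 2: S(add(add(SSSZ, SSSZ), SZ))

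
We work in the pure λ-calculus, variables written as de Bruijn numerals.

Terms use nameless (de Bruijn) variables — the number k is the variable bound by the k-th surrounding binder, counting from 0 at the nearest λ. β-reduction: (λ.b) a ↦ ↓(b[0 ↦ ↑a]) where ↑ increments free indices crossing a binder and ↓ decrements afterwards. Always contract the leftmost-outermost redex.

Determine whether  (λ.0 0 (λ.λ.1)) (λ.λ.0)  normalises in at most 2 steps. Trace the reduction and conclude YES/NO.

Answer: NO — after 2 steps the term is (λ.0) (λ.λ.1), not yet normal

Working:
  start: (λ.0 0 (λ.λ.1)) (λ.λ.0)
  step 1: (λ.λ.0) (λ.λ.0) (λ.λ.1)
  step 2: (λ.0) (λ.λ.1)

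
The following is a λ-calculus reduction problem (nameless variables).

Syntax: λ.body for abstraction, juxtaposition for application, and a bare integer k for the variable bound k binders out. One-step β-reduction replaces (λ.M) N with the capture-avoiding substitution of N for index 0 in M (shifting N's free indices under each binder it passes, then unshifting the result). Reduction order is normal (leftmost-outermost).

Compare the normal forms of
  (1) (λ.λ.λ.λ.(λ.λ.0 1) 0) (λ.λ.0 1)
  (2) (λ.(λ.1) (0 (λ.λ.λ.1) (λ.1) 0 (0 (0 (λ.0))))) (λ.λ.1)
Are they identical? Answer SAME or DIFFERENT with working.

Answer: DIFFERENT — A ⇓ λ.λ.λ.λ.0 1, B ⇓ λ.λ.1

Reduction:
Term A:
  start: (λ.λ.λ.λ.(λ.λ.0 1) 0) (λ.λ.0 1)
  step 1: λ.λ.λ.(λ.λ.0 1) 0
  step 2: λ.λ.λ.λ.0 1

Term B:
  start: (λ.(λ.1) (0 (λ.λ.λ.1) (λ.1) 0 (0 (0 (λ.0))))) (λ.λ.1)
  step 1: (λ.λ.λ.1) ((λ.λ.1) (λ.λ.λ.1) (λ.λ.λ.1) (λ.λ.1) ((λ.λ.1) ((λ.λ.1) (λ.0))))
  step 2: λ.λ.1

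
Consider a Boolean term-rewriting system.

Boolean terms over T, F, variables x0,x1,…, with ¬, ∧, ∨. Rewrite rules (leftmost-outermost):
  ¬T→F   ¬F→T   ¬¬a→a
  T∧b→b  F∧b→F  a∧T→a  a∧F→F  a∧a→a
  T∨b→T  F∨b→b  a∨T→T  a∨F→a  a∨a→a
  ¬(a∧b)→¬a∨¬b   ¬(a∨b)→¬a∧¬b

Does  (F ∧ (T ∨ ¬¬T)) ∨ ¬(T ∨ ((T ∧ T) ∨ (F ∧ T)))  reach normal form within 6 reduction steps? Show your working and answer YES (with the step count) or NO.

Answer: YES — reaches normal form F in 5 ≤ 6 steps

Derivation:
  start: (F ∧ (T ∨ ¬¬T)) ∨ ¬(T ∨ ((T ∧ T) ∨ (F ∧ T)))
  [1] F ∨ ¬(T ∨ ((T ∧ T) ∨ (F ∧ T)))
  [2] ¬(T ∨ ((T ∧ T) ∨ (F ∧ T)))
  [3] ¬T ∧ ¬((T ∧ T) ∨ (F ∧ T))
  [4] F ∧ ¬((T ∧ T) ∨ (F ∧ T))
  [5] F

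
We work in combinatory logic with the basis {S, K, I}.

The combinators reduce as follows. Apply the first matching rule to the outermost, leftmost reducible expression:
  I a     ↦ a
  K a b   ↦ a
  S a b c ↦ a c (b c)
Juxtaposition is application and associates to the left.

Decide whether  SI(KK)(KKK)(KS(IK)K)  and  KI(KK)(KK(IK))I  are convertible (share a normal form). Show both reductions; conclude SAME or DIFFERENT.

Answer: DIFFERENT — A ⇓ K, B ⇓ KI

Reduction:
Term A:
  start: SI(KK)(KKK)(KS(IK)K)
  →1  I(KKK)(KK(KKK))(KS(IK)K)
  →2  KKK(KK(KKK))(KS(IK)K)
  →3  K(KK(KKK))(KS(IK)K)
  →4  KK(KKK)
  →5  K

Term B:
  start: KI(KK)(KK(IK))I
  →1  I(KK(IK))I
  →2  KK(IK)I
  →3  KI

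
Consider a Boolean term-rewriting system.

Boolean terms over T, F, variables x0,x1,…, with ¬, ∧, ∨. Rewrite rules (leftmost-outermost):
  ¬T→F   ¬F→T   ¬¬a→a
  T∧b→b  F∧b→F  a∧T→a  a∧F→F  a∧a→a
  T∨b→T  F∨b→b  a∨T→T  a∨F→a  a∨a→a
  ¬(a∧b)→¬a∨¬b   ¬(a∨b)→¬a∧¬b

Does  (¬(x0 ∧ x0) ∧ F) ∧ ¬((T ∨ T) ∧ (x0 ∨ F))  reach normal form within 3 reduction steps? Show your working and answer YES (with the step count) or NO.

Answer: YES — reaches normal form F in 2 ≤ 3 steps

Reduction:
  start: (¬(x0 ∧ x0) ∧ F) ∧ ¬((T ∨ T) ∧ (x0 ∨ F))
  →1  F ∧ ¬((T ∨ T) ∧ (x0 ∨ F))
  →2  F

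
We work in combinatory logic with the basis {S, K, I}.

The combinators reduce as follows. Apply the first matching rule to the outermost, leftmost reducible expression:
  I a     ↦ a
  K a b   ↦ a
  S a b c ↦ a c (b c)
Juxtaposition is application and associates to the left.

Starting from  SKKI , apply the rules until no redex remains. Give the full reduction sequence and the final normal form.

  start: SKKI
  step 1: KI(KI)
  step 2: I

Answer: normal form = I  (in 2 steps)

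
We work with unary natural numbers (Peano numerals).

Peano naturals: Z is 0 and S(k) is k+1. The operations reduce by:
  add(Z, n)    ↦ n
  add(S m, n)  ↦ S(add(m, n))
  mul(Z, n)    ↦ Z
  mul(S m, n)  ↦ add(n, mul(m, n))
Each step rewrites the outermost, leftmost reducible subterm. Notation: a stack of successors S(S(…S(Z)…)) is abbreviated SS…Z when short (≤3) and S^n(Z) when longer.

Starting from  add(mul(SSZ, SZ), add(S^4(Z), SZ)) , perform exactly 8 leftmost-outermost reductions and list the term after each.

Answer: after 8 steps: S(S(add(mul(Z, SZ), add(S^4(Z), SZ))))

Working:
  start: add(mul(SSZ, SZ), add(S^4(Z), SZ))
  step 1: add(add(SZ, mul(SZ, SZ)), add(S^4(Z), SZ))
  step 2: add(S(add(Z, mul(SZ, SZ))), add(S^4(Z), SZ))
  step 3: S(add(add(Z, mul(SZ, SZ)), add(S^4(Z), SZ)))
  step 4: S(add(mul(SZ, SZ), add(S^4(Z), SZ)))
  step 5: S(add(add(SZ, mul(Z, SZ)), add(S^4(Z), SZ)))
  step 6: S(add(S(add(Z, mul(Z, SZ))), add(S^4(Z), SZ)))
  step 7: S(S(add(add(Z, mul(Z, SZ)), add(S^4(Z), SZ))))
  step 8: S(S(add(mul(Z, SZ), add(S^4(Z), SZ))))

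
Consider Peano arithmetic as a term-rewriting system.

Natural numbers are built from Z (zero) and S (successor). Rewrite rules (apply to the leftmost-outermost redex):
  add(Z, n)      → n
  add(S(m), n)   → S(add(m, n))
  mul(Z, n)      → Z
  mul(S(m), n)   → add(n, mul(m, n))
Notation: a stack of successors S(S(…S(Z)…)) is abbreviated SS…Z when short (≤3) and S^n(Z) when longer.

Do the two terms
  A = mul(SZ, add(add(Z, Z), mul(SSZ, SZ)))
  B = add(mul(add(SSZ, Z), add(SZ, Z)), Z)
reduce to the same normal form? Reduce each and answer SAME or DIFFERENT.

Term A:
  start: mul(SZ, add(add(Z, Z), mul(SSZ, SZ)))
  step 1: add(add(add(Z, Z), mul(SSZ, SZ)), mul(Z, add(add(Z, Z), mul(SSZ, SZ))))
  step 2: add(add(Z, mul(SSZ, SZ)), mul(Z, add(add(Z, Z), mul(SSZ, SZ))))
  step 3: add(mul(SSZ, SZ), mul(Z, add(add(Z, Z), mul(SSZ, SZ))))
  step 4: add(add(SZ, mul(SZ, SZ)), mul(Z, add(add(Z, Z), mul(SSZ, SZ))))
  step 5: add(S(add(Z, mul(SZ, SZ))), mul(Z, add(add(Z, Z), mul(SSZ, SZ))))
  step 6: S(add(add(Z, mul(SZ, SZ)), mul(Z, add(add(Z, Z), mul(SSZ, SZ)))))
  step 7: S(add(mul(SZ, SZ), mul(Z, add(add(Z, Z), mul(SSZ, SZ)))))
  step 8: S(add(add(SZ, mul(Z, SZ)), mul(Z, add(add(Z, Z), mul(SSZ, SZ)))))
  step 9: S(add(S(add(Z, mul(Z, SZ))), mul(Z, add(add(Z, Z), mul(SSZ, SZ)))))
  step 10: S(S(add(add(Z, mul(Z, SZ)), mul(Z, add(add(Z, Z), mul(SSZ, SZ))))))
  step 11: S(S(add(mul(Z, SZ), mul(Z, add(add(Z, Z), mul(SSZ, SZ))))))
  step 12: S(S(add(Z, mul(Z, add(add(Z, Z), mul(SSZ, SZ))))))
  step 13: S(S(mul(Z, add(add(Z, Z), mul(SSZ, SZ)))))
  step 14: SSZ

Term B:
  start: add(mul(add(SSZ, Z), add(SZ, Z)), Z)
  step 1: add(mul(S(add(SZ, Z)), add(SZ, Z)), Z)
  step 2: add(add(add(SZ, Z), mul(add(SZ, Z), add(SZ, Z))), Z)
  step 3: add(add(S(add(Z, Z)), mul(add(SZ, Z), add(SZ, Z))), Z)
  step 4: add(S(add(add(Z, Z), mul(add(SZ, Z), add(SZ, Z)))), Z)
  step 5: S(add(add(add(Z, Z), mul(add(SZ, Z), add(SZ, Z))), Z))
  step 6: S(add(add(Z, mul(add(SZ, Z), add(SZ, Z))), Z))
  step 7: S(add(mul(add(SZ, Z), add(SZ, Z)), Z))
  step 8: S(add(mul(S(add(Z, Z)), add(SZ, Z)), Z))
  step 9: S(add(add(add(SZ, Z), mul(add(Z, Z), add(SZ, Z))), Z))
  step 10: S(add(add(S(add(Z, Z)), mul(add(Z, Z), add(SZ, Z))), Z))
  step 11: S(add(S(add(add(Z, Z), mul(add(Z, Z), add(SZ, Z)))), Z))
  step 12: S(S(add(add(add(Z, Z), mul(add(Z, Z), add(SZ, Z))), Z)))
  step 13: S(S(add(add(Z, mul(add(Z, Z), add(SZ, Z))), Z)))
  step 14: S(S(add(mul(add(Z, Z), add(SZ, Z)), Z)))
  step 15: S(S(add(mul(Z, add(SZ, Z)), Z)))
  step 16: S(S(add(Z, Z)))
  step 17: SSZ

Answer: SAME — A ⇓ SSZ, B ⇓ SSZ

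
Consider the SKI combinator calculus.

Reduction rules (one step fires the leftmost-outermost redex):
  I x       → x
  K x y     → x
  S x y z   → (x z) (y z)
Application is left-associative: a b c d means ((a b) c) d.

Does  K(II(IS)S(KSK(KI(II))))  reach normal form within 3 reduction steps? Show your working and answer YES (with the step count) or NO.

  start: K(II(IS)S(KSK(KI(II))))
  [1] K(I(IS)S(KSK(KI(II))))
  [2] K(ISS(KSK(KI(II))))
  [3] K(SS(KSK(KI(II))))

Answer: NO — after 3 steps the term is K(SS(KSK(KI(II)))), not yet normal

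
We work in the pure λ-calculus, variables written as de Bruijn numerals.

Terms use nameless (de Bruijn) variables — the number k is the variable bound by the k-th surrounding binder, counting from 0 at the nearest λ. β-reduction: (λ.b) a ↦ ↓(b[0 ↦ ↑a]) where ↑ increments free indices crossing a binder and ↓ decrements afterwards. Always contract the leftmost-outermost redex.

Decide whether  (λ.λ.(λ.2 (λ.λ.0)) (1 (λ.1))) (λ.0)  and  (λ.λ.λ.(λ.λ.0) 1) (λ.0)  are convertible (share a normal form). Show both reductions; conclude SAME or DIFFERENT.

Term A:
  start: (λ.λ.(λ.2 (λ.λ.0)) (1 (λ.1))) (λ.0)
  step 1: λ.(λ.(λ.0) (λ.λ.0)) ((λ.0) (λ.1))
  step 2: λ.(λ.0) (λ.λ.0)
  step 3: λ.λ.λ.0

Term B:
  start: (λ.λ.λ.(λ.λ.0) 1) (λ.0)
  step 1: λ.λ.(λ.λ.0) 1
  step 2: λ.λ.λ.0

Answer: SAME — A ⇓ λ.λ.λ.0, B ⇓ λ.λ.λ.0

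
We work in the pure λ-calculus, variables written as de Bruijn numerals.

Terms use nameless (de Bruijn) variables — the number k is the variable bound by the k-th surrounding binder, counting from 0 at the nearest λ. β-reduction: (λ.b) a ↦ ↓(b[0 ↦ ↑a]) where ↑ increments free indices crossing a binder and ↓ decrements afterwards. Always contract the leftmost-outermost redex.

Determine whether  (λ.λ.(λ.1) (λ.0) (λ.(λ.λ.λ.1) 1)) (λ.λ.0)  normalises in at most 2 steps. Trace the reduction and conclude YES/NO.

  start: (λ.λ.(λ.1) (λ.0) (λ.(λ.λ.λ.1) 1)) (λ.λ.0)
  [1] λ.(λ.1) (λ.0) (λ.(λ.λ.λ.1) 1)
  [2] λ.0 (λ.(λ.λ.λ.1) 1)

Answer: NO — after 2 steps the term is λ.0 (λ.(λ.λ.λ.1) 1), not yet normal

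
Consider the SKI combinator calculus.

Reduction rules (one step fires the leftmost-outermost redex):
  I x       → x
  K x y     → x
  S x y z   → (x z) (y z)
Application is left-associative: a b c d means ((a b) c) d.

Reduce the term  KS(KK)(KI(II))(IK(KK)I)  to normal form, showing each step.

  start: KS(KK)(KI(II))(IK(KK)I)
  →1  S(KI(II))(IK(KK)I)
  →2  SI(IK(KK)I)
  →3  SI(K(KK)I)
  →4  SI(KK)

Answer: normal form = SI(KK)  (in 4 steps)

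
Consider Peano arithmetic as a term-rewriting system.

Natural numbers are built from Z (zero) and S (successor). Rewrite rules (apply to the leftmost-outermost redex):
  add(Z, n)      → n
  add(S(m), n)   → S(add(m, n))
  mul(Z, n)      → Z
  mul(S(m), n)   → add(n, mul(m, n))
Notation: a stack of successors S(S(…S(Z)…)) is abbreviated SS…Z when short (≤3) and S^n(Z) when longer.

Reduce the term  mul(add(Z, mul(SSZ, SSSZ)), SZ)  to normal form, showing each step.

Answer: normal form = S^6(Z)  (in 31 steps)

Working:
  start: mul(add(Z, mul(SSZ, SSSZ)), SZ)
  step 1: mul(mul(SSZ, SSSZ), SZ)
  step 2: mul(add(SSSZ, mul(SZ, SSSZ)), SZ)
  step 3: mul(S(add(SSZ, mul(SZ, SSSZ))), SZ)
  step 4: add(SZ, mul(add(SSZ, mul(SZ, SSSZ)), SZ))
  step 5: S(add(Z, mul(add(SSZ, mul(SZ, SSSZ)), SZ)))
  step 6: S(mul(add(SSZ, mul(SZ, SSSZ)), SZ))
  step 7: S(mul(S(add(SZ, mul(SZ, SSSZ))), SZ))
  step 8: S(add(SZ, mul(add(SZ, mul(SZ, SSSZ)), SZ)))
  step 9: S(S(add(Z, mul(add(SZ, mul(SZ, SSSZ)), SZ))))
  step 10: S(S(mul(add(SZ, mul(SZ, SSSZ)), SZ)))
  step 11: S(S(mul(S(add(Z, mul(SZ, SSSZ))), SZ)))
  step 12: S(S(add(SZ, mul(add(Z, mul(SZ, SSSZ)), SZ))))
  step 13: S(S(S(add(Z, mul(add(Z, mul(SZ, SSSZ)), SZ)))))
  step 14: S(S(S(mul(add(Z, mul(SZ, SSSZ)), SZ))))
  step 15: S(S(S(mul(mul(SZ, SSSZ), SZ))))
  step 16: S(S(S(mul(add(SSSZ, mul(Z, SSSZ)), SZ))))
  step 17: S(S(S(mul(S(add(SSZ, mul(Z, SSSZ))), SZ))))
  step 18: S(S(S(add(SZ, mul(add(SSZ, mul(Z, SSSZ)), SZ)))))
  step 19: S(S(S(S(add(Z, mul(add(SSZ, mul(Z, SSSZ)), SZ))))))
  step 20: S(S(S(S(mul(add(SSZ, mul(Z, SSSZ)), SZ)))))
  step 21: S(S(S(S(mul(S(add(SZ, mul(Z, SSSZ))), SZ)))))
  step 22: S(S(S(S(add(SZ, mul(add(SZ, mul(Z, SSSZ)), SZ))))))
  step 23: S(S(S(S(S(add(Z, mul(add(SZ, mul(Z, SSSZ)), SZ)))))))
  step 24: S(S(S(S(S(mul(add(SZ, mul(Z, SSSZ)), SZ))))))
  step 25: S(S(S(S(S(mul(S(add(Z, mul(Z, SSSZ))), SZ))))))
  step 26: S(S(S(S(S(add(SZ, mul(add(Z, mul(Z, SSSZ)), SZ)))))))
  step 27: S(S(S(S(S(S(add(Z, mul(add(Z, mul(Z, SSSZ)), SZ))))))))
  step 28: S(S(S(S(S(S(mul(add(Z, mul(Z, SSSZ)), SZ)))))))
  step 29: S(S(S(S(S(S(mul(mul(Z, SSSZ), SZ)))))))
  step 30: S(S(S(S(S(S(mul(Z, SZ)))))))
  step 31: S^6(Z)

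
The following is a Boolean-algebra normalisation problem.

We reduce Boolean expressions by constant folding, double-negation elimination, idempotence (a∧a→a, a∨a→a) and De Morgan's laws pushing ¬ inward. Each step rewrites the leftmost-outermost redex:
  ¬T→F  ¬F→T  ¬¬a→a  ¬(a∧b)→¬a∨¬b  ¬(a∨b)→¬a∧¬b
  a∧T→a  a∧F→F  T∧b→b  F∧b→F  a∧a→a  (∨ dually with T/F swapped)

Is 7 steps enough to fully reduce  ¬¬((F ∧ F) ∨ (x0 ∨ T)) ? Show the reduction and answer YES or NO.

  start: ¬¬((F ∧ F) ∨ (x0 ∨ T))
  step 1: (F ∧ F) ∨ (x0 ∨ T)
  step 2: F ∨ (x0 ∨ T)
  step 3: x0 ∨ T
  step 4: T

Answer: YES — reaches normal form T in 4 ≤ 7 steps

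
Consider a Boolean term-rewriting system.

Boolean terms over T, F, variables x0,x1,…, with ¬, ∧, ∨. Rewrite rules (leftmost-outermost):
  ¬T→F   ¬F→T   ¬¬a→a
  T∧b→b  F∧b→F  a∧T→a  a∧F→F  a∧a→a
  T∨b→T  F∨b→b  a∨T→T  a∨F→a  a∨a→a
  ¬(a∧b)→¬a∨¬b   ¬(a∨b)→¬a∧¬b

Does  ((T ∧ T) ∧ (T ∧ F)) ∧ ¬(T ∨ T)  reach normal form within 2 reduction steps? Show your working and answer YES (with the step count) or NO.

Answer: NO — after 2 steps the term is (T ∧ F) ∧ ¬(T ∨ T), not yet normal

Derivation:
  start: ((T ∧ T) ∧ (T ∧ F)) ∧ ¬(T ∨ T)
  step 1: (T ∧ (T ∧ F)) ∧ ¬(T ∨ T)
  step 2: (T ∧ F) ∧ ¬(T ∨ T)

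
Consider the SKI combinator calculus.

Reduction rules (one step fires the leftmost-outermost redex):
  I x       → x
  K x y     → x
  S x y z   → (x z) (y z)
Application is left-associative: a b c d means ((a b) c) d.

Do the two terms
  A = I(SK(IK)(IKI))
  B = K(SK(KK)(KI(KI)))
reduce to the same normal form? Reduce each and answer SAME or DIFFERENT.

Term A:
  start: I(SK(IK)(IKI))
  [1] SK(IK)(IKI)
  [2] K(IKI)(IK(IKI))
  [3] IKI
  [4] KI

Term B:
  start: K(SK(KK)(KI(KI)))
  [1] K(K(KI(KI))(KK(KI(KI))))
  [2] K(KI(KI))
  [3] KI

Answer: SAME — A ⇓ KI, B ⇓ KI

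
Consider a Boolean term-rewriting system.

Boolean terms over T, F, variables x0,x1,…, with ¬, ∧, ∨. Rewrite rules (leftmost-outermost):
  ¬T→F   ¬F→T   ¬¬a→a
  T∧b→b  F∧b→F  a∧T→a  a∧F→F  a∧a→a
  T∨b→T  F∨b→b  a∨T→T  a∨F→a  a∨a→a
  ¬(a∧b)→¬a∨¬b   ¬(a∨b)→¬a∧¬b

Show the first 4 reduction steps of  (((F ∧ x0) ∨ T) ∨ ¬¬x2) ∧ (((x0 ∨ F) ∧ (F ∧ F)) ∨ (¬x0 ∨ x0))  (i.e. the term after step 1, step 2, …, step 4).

Answer: after 4 steps: (x0 ∧ (F ∧ F)) ∨ (¬x0 ∨ x0)

Working:
  start: (((F ∧ x0) ∨ T) ∨ ¬¬x2) ∧ (((x0 ∨ F) ∧ (F ∧ F)) ∨ (¬x0 ∨ x0))
  →1  (T ∨ ¬¬x2) ∧ (((x0 ∨ F) ∧ (F ∧ F)) ∨ (¬x0 ∨ x0))
  →2  T ∧ (((x0 ∨ F) ∧ (F ∧ F)) ∨ (¬x0 ∨ x0))
  →3  ((x0 ∨ F) ∧ (F ∧ F)) ∨ (¬x0 ∨ x0)
  →4  (x0 ∧ (F ∧ F)) ∨ (¬x0 ∨ x0)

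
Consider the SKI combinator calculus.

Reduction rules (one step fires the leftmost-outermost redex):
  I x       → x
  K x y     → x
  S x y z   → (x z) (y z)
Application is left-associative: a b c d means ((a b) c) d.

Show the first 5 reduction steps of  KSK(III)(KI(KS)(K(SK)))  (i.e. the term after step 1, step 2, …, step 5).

Answer: after 5 steps: SI(K(SK))

Working:
  start: KSK(III)(KI(KS)(K(SK)))
  step 1: S(III)(KI(KS)(K(SK)))
  step 2: S(II)(KI(KS)(K(SK)))
  step 3: SI(KI(KS)(K(SK)))
  step 4: SI(I(K(SK)))
  step 5: SI(K(SK))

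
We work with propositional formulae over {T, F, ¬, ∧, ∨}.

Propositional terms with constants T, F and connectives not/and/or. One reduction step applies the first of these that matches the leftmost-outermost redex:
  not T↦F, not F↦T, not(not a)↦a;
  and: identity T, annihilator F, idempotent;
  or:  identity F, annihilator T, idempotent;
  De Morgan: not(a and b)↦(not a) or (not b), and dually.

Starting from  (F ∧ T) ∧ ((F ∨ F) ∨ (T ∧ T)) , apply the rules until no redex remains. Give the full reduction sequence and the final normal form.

Answer: normal form = F  (in 2 steps)

Working:
  start: (F ∧ T) ∧ ((F ∨ F) ∨ (T ∧ T))
  →1  F ∧ ((F ∨ F) ∨ (T ∧ T))
  →2  F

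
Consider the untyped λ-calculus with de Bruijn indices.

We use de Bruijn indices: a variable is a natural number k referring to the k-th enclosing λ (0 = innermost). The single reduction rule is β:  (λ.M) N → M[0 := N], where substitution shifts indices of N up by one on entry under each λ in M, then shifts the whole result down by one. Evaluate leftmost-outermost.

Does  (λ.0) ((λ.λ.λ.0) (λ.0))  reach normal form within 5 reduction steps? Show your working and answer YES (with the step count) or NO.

  start: (λ.0) ((λ.λ.λ.0) (λ.0))
  →1  (λ.λ.λ.0) (λ.0)
  →2  λ.λ.0

Answer: YES — reaches normal form λ.λ.0 in 2 ≤ 5 steps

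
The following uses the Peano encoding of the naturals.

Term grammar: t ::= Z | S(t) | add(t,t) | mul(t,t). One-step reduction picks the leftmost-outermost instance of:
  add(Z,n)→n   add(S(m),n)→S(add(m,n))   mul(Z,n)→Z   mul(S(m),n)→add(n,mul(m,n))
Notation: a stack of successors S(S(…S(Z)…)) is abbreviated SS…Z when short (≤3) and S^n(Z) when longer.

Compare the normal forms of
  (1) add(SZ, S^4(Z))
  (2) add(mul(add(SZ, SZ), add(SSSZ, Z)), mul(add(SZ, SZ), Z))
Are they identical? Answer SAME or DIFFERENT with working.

Answer: DIFFERENT — A ⇓ S^5(Z), B ⇓ S^6(Z)

Reduction:
Term A:
  start: add(SZ, S^4(Z))
  step 1: S(add(Z, S^4(Z)))
  step 2: S^5(Z)

Term B:
  start: add(mul(add(SZ, SZ), add(SSSZ, Z)), mul(add(SZ, SZ), Z))
  step 1: add(mul(S(add(Z, SZ)), add(SSSZ, Z)), mul(add(SZ, SZ), Z))
  step 2: add(add(add(SSSZ, Z), mul(add(Z, SZ), add(SSSZ, Z))), mul(add(SZ, SZ), Z))
  step 3: add(add(S(add(SSZ, Z)), mul(add(Z, SZ), add(SSSZ, Z))), mul(add(SZ, SZ), Z))
  step 4: add(S(add(add(SSZ, Z), mul(add(Z, SZ), add(SSSZ, Z)))), mul(add(SZ, SZ), Z))
  step 5: S(add(add(add(SSZ, Z), mul(add(Z, SZ), add(SSSZ, Z))), mul(add(SZ, SZ), Z)))
  step 6: S(add(add(S(add(SZ, Z)), mul(add(Z, SZ), add(SSSZ, Z))), mul(add(SZ, SZ), Z)))
  step 7: S(add(S(add(add(SZ, Z), mul(add(Z, SZ), add(SSSZ, Z)))), mul(add(SZ, SZ), Z)))
  step 8: S(S(add(add(add(SZ, Z), mul(add(Z, SZ), add(SSSZ, Z))), mul(add(SZ, SZ), Z))))
  step 9: S(S(add(add(S(add(Z, Z)), mul(add(Z, SZ), add(SSSZ, Z))), mul(add(SZ, SZ), Z))))
  step 10: S(S(add(S(add(add(Z, Z), mul(add(Z, SZ), add(SSSZ, Z)))), mul(add(SZ, SZ), Z))))
  step 11: S(S(S(add(add(add(Z, Z), mul(add(Z, SZ), add(SSSZ, Z))), mul(add(SZ, SZ), Z)))))
  step 12: S(S(S(add(add(Z, mul(add(Z, SZ), add(SSSZ, Z))), mul(add(SZ, SZ), Z)))))
  step 13: S(S(S(add(mul(add(Z, SZ), add(SSSZ, Z)), mul(add(SZ, SZ), Z)))))
  step 14: S(S(S(add(mul(SZ, add(SSSZ, Z)), mul(add(SZ, SZ), Z)))))
  step 15: S(S(S(add(add(add(SSSZ, Z), mul(Z, add(SSSZ, Z))), mul(add(SZ, SZ), Z)))))
  step 16: S(S(S(add(add(S(add(SSZ, Z)), mul(Z, add(SSSZ, Z))), mul(add(SZ, SZ), Z)))))
  step 17: S(S(S(add(S(add(add(SSZ, Z), mul(Z, add(SSSZ, Z)))), mul(add(SZ, SZ), Z)))))
  step 18: S(S(S(S(add(add(add(SSZ, Z), mul(Z, add(SSSZ, Z))), mul(add(SZ, SZ), Z))))))
  step 19: S(S(S(S(add(add(S(add(SZ, Z)), mul(Z, add(SSSZ, Z))), mul(add(SZ, SZ), Z))))))
  step 20: S(S(S(S(add(S(add(add(SZ, Z), mul(Z, add(SSSZ, Z)))), mul(add(SZ, SZ), Z))))))
  step 21: S(S(S(S(S(add(add(add(SZ, Z), mul(Z, add(SSSZ, Z))), mul(add(SZ, SZ), Z)))))))
  step 22: S(S(S(S(S(add(add(S(add(Z, Z)), mul(Z, add(SSSZ, Z))), mul(add(SZ, SZ), Z)))))))
  step 23: S(S(S(S(S(add(S(add(add(Z, Z), mul(Z, add(SSSZ, Z)))), mul(add(SZ, SZ), Z)))))))
  step 24: S(S(S(S(S(S(add(add(add(Z, Z), mul(Z, add(SSSZ, Z))), mul(add(SZ, SZ), Z))))))))
  step 25: S(S(S(S(S(S(add(add(Z, mul(Z, add(SSSZ, Z))), mul(add(SZ, SZ), Z))))))))
  step 26: S(S(S(S(S(S(add(mul(Z, add(SSSZ, Z)), mul(add(SZ, SZ), Z))))))))
  step 27: S(S(S(S(S(S(add(Z, mul(add(SZ, SZ), Z))))))))
  step 28: S(S(S(S(S(S(mul(add(SZ, SZ), Z)))))))
  step 29: S(S(S(S(S(S(mul(S(add(Z, SZ)), Z)))))))
  step 30: S(S(S(S(S(S(add(Z, mul(add(Z, SZ), Z))))))))
  step 31: S(S(S(S(S(S(mul(add(Z, SZ), Z)))))))
  step 32: S(S(S(S(S(S(mul(SZ, Z)))))))
  step 33: S(S(S(S(S(S(add(Z, mul(Z, Z))))))))
  step 34: S(S(S(S(S(S(mul(Z, Z)))))))
  step 35: S^6(Z)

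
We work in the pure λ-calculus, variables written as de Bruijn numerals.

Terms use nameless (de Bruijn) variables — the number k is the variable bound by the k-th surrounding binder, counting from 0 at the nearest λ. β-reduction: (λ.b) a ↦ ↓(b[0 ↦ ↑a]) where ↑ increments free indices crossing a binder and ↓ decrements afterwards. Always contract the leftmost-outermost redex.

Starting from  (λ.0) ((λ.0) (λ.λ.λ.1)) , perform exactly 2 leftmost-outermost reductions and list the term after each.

  start: (λ.0) ((λ.0) (λ.λ.λ.1))
  step 1: (λ.0) (λ.λ.λ.1)
  step 2: λ.λ.λ.1

Answer: after 2 steps: λ.λ.λ.1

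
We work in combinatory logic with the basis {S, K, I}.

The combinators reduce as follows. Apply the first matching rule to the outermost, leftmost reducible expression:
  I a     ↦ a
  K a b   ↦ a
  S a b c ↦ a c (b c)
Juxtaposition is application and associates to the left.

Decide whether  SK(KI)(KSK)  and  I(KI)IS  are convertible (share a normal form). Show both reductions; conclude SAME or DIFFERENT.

Answer: SAME — A ⇓ S, B ⇓ S

Working:
Term A:
  start: SK(KI)(KSK)
  step 1: K(KSK)(KI(KSK))
  step 2: KSK
  step 3: S

Term B:
  start: I(KI)IS
  step 1: KIIS
  step 2: IS
  step 3: S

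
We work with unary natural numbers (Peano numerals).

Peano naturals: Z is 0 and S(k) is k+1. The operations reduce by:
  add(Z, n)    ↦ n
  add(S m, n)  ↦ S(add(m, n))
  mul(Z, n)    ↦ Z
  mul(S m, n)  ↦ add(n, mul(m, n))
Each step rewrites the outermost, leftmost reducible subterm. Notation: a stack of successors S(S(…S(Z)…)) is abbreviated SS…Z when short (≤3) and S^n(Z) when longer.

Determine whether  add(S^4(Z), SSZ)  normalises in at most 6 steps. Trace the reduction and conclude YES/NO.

Answer: YES — reaches normal form S^6(Z) in 5 ≤ 6 steps

Reduction:
  start: add(S^4(Z), SSZ)
  [1] S(add(SSSZ, SSZ))
  [2] S(S(add(SSZ, SSZ)))
  [3] S(S(S(add(SZ, SSZ))))
  [4] S(S(S(S(add(Z, SSZ)))))
  [5] S^6(Z)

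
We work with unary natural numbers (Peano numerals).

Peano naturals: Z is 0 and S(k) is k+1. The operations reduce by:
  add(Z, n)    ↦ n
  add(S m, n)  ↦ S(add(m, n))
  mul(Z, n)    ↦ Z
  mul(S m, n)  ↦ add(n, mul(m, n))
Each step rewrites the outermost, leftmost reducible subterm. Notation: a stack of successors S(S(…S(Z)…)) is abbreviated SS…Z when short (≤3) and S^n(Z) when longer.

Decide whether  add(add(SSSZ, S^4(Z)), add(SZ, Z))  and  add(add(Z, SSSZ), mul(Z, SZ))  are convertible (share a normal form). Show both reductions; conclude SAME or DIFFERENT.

Answer: DIFFERENT — A ⇓ S^8(Z), B ⇓ SSSZ

Derivation:
Term A:
  start: add(add(SSSZ, S^4(Z)), add(SZ, Z))
  step 1: add(S(add(SSZ, S^4(Z))), add(SZ, Z))
  step 2: S(add(add(SSZ, S^4(Z)), add(SZ, Z)))
  step 3: S(add(S(add(SZ, S^4(Z))), add(SZ, Z)))
  step 4: S(S(add(add(SZ, S^4(Z)), add(SZ, Z))))
  step 5: S(S(add(S(add(Z, S^4(Z))), add(SZ, Z))))
  step 6: S(S(S(add(add(Z, S^4(Z)), add(SZ, Z)))))
  step 7: S(S(S(add(S^4(Z), add(SZ, Z)))))
  step 8: S(S(S(S(add(SSSZ, add(SZ, Z))))))
  step 9: S(S(S(S(S(add(SSZ, add(SZ, Z)))))))
  step 10: S(S(S(S(S(S(add(SZ, add(SZ, Z))))))))
  step 11: S(S(S(S(S(S(S(add(Z, add(SZ, Z)))))))))
  step 12: S(S(S(S(S(S(S(add(SZ, Z))))))))
  step 13: S(S(S(S(S(S(S(S(add(Z, Z)))))))))
  step 14: S^8(Z)

Term B:
  start: add(add(Z, SSSZ), mul(Z, SZ))
  step 1: add(SSSZ, mul(Z, SZ))
  step 2: S(add(SSZ, mul(Z, SZ)))
  step 3: S(S(add(SZ, mul(Z, SZ))))
  step 4: S(S(S(add(Z, mul(Z, SZ)))))
  step 5: S(S(S(mul(Z, SZ))))
  step 6: SSSZ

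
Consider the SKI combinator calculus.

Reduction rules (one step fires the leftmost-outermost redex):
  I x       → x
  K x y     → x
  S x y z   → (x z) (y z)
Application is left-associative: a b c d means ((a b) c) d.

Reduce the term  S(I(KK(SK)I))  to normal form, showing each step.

  start: S(I(KK(SK)I))
  →1  S(KK(SK)I)
  →2  S(KI)

Answer: normal form = S(KI)  (in 2 steps)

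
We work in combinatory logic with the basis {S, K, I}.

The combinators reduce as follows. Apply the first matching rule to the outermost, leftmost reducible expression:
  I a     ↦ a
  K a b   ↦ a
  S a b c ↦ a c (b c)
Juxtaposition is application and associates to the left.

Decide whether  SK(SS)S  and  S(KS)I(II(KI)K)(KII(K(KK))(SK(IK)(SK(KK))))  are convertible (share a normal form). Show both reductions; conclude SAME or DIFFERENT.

Term A:
  start: SK(SS)S
  [1] KS(SSS)
  [2] S

Term B:
  start: S(KS)I(II(KI)K)(KII(K(KK))(SK(IK)(SK(KK))))
  [1] KS(II(KI)K)(I(II(KI)K))(KII(K(KK))(SK(IK)(SK(KK))))
  [2] S(I(II(KI)K))(KII(K(KK))(SK(IK)(SK(KK))))
  [3] S(II(KI)K)(KII(K(KK))(SK(IK)(SK(KK))))
  [4] S(I(KI)K)(KII(K(KK))(SK(IK)(SK(KK))))
  [5] S(KIK)(KII(K(KK))(SK(IK)(SK(KK))))
  [6] SI(KII(K(KK))(SK(IK)(SK(KK))))
  [7] SI(I(K(KK))(SK(IK)(SK(KK))))
  [8] SI(K(KK)(SK(IK)(SK(KK))))
  [9] SI(KK)

Answer: DIFFERENT — A ⇓ S, B ⇓ SI(KK)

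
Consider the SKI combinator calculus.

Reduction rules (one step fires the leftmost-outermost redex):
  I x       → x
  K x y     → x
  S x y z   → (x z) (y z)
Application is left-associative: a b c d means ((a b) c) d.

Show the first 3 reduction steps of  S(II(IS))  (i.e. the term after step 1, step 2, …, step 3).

Answer: after 3 steps: SS

Working:
  start: S(II(IS))
  [1] S(I(IS))
  [2] S(IS)
  [3] SS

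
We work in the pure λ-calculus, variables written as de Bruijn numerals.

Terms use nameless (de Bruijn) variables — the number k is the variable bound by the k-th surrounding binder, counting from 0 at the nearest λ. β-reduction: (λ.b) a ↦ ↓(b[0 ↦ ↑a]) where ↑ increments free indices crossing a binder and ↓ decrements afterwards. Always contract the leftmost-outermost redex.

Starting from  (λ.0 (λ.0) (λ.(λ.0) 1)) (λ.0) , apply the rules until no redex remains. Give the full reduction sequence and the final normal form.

  start: (λ.0 (λ.0) (λ.(λ.0) 1)) (λ.0)
  step 1: (λ.0) (λ.0) (λ.(λ.0) (λ.0))
  step 2: (λ.0) (λ.(λ.0) (λ.0))
  step 3: λ.(λ.0) (λ.0)
  step 4: λ.λ.0

Answer: normal form = λ.λ.0  (in 4 steps)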